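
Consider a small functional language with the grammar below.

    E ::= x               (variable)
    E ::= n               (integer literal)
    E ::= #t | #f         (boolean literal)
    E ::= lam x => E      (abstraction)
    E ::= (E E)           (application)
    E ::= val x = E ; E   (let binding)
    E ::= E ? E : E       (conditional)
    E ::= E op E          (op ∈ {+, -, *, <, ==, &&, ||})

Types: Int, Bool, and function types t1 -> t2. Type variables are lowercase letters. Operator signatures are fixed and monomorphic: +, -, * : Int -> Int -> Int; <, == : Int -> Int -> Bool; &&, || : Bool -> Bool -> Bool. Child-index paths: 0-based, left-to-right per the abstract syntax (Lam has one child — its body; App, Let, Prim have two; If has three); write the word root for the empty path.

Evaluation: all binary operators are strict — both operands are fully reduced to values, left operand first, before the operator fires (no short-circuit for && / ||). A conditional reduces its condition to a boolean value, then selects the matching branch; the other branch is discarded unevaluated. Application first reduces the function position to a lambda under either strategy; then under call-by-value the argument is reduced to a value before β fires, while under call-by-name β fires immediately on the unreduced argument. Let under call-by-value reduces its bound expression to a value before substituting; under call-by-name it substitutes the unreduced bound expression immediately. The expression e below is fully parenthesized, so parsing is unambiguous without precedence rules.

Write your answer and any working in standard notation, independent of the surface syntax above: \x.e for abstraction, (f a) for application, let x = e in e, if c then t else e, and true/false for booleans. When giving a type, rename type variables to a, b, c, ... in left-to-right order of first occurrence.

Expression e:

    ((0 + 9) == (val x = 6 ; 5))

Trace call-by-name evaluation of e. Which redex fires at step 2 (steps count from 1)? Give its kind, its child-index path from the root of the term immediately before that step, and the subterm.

Answer: let at 1 : (let x = 6 in 5)

Trace:
step 0: ((0 + 9) == (let x = 6 in 5))
step 1: [delta@0] (9 == (let x = 6 in 5))
step 2: [let@1] (9 == 5)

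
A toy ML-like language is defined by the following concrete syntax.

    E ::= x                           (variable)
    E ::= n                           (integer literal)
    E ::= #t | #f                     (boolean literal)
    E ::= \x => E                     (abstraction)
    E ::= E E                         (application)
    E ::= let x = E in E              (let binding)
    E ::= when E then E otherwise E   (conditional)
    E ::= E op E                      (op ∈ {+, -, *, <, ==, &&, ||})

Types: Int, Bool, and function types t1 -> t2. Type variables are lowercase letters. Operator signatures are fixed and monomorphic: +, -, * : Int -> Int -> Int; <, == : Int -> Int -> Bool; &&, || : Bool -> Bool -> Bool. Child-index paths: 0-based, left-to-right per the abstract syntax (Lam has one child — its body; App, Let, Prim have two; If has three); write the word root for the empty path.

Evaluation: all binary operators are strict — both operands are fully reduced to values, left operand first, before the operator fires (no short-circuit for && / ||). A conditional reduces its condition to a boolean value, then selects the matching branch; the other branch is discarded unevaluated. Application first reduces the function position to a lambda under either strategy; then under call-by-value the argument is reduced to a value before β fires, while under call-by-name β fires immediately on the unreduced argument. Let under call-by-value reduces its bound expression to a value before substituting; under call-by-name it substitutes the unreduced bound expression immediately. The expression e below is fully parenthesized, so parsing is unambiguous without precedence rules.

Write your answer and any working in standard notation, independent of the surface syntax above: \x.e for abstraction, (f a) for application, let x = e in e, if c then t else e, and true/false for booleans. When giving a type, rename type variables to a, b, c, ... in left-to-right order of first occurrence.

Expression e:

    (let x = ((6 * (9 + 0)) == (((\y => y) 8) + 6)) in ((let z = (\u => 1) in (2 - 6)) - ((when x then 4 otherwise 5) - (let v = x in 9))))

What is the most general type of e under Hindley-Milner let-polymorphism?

Working:
  unify Int ~ Int
  unify Int ~ Int
  unify Int ~ Int
  unify Int ~ Int
  unify Int ~ Int
y : a
\y._ : a -> a
  unify a -> a ~ Int -> b
  unify a ~ Int
  unify Int ~ b
_ _ : Int
  unify Int ~ Int
  unify Int ~ Int
  unify Int ~ Int
let x : Bool
\u._ : c -> Int
let z : forall. c -> Int
  unify Int ~ Int
  unify Int ~ Int
  unify Int ~ Int
x : Bool
  unify Bool ~ Bool
  unify Int ~ Int
  unify Int ~ Int
x : Bool
let v : Bool
  unify Int ~ Int
  unify Int ~ Int

Answer: Int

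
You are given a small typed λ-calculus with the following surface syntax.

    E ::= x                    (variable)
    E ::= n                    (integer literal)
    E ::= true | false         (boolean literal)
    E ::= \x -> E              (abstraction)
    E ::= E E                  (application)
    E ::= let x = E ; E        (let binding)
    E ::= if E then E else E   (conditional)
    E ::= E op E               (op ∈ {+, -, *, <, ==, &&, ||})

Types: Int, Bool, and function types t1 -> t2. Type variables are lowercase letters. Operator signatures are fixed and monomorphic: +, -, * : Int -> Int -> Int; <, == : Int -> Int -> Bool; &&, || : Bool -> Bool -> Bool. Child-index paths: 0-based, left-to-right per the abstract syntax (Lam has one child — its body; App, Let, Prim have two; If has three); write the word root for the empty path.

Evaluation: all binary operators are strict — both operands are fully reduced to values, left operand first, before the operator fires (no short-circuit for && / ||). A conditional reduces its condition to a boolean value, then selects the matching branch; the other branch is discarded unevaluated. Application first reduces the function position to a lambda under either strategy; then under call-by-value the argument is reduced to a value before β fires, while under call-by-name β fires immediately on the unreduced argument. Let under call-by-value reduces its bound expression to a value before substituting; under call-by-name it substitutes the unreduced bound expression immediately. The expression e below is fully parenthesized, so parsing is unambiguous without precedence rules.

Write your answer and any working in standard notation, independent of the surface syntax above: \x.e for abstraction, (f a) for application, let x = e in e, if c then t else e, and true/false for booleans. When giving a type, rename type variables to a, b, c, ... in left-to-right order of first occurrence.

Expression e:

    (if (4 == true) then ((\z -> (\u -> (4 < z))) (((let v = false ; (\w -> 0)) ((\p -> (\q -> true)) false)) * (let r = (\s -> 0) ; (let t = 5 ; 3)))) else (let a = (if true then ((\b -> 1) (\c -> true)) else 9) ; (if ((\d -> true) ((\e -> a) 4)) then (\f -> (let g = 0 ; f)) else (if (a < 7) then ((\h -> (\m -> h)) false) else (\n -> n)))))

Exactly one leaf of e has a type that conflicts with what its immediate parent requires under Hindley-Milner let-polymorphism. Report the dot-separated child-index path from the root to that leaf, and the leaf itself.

Answer: 0.1 : true

Working:
  unify Int ~ Int
  unify Bool ~ Int
  FAIL: mismatch Bool ~ Int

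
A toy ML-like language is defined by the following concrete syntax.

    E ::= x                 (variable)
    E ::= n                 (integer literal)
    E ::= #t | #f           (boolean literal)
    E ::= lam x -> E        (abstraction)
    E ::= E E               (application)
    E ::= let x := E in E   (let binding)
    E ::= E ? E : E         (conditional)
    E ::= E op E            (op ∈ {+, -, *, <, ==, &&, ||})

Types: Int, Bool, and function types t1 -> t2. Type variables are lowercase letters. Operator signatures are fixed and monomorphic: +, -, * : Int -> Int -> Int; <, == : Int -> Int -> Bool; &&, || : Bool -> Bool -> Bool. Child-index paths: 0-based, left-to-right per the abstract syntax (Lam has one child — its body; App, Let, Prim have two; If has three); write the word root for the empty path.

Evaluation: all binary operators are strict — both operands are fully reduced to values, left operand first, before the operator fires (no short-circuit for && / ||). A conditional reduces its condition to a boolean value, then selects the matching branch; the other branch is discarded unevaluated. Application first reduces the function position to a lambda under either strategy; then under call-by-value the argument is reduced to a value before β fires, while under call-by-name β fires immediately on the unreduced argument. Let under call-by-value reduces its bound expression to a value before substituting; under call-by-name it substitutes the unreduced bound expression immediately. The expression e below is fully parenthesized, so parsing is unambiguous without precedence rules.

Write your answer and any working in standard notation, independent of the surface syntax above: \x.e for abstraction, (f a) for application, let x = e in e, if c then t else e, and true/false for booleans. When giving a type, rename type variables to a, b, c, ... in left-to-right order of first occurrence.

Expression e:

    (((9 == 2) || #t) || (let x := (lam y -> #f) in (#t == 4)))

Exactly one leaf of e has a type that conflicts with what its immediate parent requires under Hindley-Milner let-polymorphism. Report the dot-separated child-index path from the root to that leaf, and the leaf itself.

Trace:
  unify Int ~ Int
  unify Int ~ Int
  unify Bool ~ Bool
  unify Bool ~ Bool
  unify Bool ~ Bool
\y._ : a -> Bool
let x : forall. a -> Bool
  unify Bool ~ Int
  FAIL: mismatch Bool ~ Int

Answer: 1.1.0 : true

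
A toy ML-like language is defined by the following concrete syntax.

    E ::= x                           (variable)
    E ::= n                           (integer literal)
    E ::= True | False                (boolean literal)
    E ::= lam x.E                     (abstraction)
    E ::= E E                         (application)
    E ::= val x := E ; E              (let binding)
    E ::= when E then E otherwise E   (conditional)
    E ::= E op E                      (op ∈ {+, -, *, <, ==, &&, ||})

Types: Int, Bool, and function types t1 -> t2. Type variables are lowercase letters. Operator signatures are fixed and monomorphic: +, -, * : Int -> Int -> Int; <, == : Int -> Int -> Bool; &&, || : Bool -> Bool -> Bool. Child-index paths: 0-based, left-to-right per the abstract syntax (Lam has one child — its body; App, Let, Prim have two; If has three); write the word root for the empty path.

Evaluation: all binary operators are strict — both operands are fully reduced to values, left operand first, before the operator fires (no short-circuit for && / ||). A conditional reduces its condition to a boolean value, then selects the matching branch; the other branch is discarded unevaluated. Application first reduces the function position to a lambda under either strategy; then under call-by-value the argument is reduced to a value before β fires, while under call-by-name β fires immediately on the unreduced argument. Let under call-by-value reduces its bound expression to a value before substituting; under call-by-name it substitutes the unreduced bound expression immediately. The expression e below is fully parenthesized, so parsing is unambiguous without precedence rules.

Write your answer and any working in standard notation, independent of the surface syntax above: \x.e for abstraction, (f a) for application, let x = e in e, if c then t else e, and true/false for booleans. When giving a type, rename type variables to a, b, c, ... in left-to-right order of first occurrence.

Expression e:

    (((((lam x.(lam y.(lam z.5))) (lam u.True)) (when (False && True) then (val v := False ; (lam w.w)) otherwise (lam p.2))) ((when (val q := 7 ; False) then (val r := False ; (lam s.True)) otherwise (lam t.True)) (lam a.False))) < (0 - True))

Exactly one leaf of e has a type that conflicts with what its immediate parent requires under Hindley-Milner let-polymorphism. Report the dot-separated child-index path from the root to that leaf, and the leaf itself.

Answer: 1.1 : true

Working:
\z._ : c -> Int
\y._ : b -> c -> Int
\x._ : a -> b -> c -> Int
\u._ : d -> Bool
  unify a -> b -> c -> Int ~ (d -> Bool) -> e
  unify a ~ d -> Bool
  unify b -> c -> Int ~ e
_ _ : b -> c -> Int
  unify Bool ~ Bool
  unify Bool ~ Bool
  unify Bool ~ Bool
let v : Bool
w : f
\w._ : f -> f
\p._ : g -> Int
  unify f -> f ~ g -> Int
  unify f ~ g
  unify g ~ Int
  unify b -> c -> Int ~ (Int -> Int) -> h
  unify b ~ Int -> Int
  unify c -> Int ~ h
_ _ : c -> Int
let q : Int
  unify Bool ~ Bool
let r : Bool
\s._ : i -> Bool
\t._ : j -> Bool
  unify i -> Bool ~ j -> Bool
  unify i ~ j
  unify Bool ~ Bool
\a._ : k -> Bool
  unify j -> Bool ~ (k -> Bool) -> l
  unify j ~ k -> Bool
  unify Bool ~ l
_ _ : Bool
  unify c -> Int ~ Bool -> m
  unify c ~ Bool
  unify Int ~ m
_ _ : Int
  unify Int ~ Int
  unify Int ~ Int
  unify Bool ~ Int
  FAIL: mismatch Bool ~ Int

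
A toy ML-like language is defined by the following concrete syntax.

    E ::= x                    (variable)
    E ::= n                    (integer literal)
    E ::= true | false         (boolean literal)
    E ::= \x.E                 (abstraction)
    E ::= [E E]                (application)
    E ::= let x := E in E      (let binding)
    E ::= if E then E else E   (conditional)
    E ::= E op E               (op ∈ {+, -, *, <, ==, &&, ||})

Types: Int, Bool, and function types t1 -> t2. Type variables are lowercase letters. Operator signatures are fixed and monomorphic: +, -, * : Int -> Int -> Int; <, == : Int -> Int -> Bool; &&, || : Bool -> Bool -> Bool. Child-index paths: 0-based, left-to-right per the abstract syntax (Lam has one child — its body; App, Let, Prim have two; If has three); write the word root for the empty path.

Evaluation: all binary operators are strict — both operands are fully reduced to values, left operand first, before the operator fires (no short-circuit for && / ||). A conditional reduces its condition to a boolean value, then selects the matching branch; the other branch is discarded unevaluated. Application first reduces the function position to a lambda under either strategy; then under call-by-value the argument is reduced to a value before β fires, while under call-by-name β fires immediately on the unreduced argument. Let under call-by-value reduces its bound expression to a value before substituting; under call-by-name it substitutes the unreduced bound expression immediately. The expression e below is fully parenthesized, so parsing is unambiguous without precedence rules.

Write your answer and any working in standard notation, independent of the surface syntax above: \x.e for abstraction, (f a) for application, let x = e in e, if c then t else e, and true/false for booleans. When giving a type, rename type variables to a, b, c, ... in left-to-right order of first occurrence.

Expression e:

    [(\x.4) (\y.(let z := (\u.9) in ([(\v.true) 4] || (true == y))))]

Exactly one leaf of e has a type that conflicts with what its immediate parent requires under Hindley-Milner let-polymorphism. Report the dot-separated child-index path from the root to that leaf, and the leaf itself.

Answer: 1.0.1.1.0 : true

Working:
\x._ : a -> Int
\u._ : c -> Int
let z : forall. c -> Int
\v._ : d -> Bool
  unify d -> Bool ~ Int -> e
  unify d ~ Int
  unify Bool ~ e
_ _ : Bool
  unify Bool ~ Bool
  unify Bool ~ Int
  FAIL: mismatch Bool ~ Int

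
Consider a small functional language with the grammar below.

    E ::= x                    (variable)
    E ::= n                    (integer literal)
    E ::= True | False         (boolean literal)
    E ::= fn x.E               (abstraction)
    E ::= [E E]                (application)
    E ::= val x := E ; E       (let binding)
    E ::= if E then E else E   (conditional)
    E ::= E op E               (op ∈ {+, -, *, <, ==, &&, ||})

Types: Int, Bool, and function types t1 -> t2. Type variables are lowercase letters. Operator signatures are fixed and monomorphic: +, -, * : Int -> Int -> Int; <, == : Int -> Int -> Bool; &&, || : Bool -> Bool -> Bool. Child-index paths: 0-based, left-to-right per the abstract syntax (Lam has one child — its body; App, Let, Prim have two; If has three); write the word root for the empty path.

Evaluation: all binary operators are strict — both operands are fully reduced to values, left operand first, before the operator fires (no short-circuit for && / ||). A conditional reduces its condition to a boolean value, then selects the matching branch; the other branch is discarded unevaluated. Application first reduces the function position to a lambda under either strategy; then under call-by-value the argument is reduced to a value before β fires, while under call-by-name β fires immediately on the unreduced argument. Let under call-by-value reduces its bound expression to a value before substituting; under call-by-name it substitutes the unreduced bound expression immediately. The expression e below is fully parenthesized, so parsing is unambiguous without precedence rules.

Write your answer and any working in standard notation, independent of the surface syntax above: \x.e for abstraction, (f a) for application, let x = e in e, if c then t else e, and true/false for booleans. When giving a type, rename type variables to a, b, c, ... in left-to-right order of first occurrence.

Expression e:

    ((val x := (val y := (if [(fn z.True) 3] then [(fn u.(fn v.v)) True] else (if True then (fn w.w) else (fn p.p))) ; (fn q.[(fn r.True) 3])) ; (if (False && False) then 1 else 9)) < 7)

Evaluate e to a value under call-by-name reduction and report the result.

Trace:
step 0: ((let x = (let y = (if ((\z.true) 3) then ((\u.(\v.v)) true) else (if true then (\w.w) else (\p.p))) in (\q.((\r.true) 3))) in (if (false && false) then 1 else 9)) < 7)
step 1: [let@0] ((if (false && false) then 1 else 9) < 7)
step 2: [delta@0.0] ((if false then 1 else 9) < 7)
step 3: [if@0] (9 < 7)
step 4: [delta@root] false

Answer: false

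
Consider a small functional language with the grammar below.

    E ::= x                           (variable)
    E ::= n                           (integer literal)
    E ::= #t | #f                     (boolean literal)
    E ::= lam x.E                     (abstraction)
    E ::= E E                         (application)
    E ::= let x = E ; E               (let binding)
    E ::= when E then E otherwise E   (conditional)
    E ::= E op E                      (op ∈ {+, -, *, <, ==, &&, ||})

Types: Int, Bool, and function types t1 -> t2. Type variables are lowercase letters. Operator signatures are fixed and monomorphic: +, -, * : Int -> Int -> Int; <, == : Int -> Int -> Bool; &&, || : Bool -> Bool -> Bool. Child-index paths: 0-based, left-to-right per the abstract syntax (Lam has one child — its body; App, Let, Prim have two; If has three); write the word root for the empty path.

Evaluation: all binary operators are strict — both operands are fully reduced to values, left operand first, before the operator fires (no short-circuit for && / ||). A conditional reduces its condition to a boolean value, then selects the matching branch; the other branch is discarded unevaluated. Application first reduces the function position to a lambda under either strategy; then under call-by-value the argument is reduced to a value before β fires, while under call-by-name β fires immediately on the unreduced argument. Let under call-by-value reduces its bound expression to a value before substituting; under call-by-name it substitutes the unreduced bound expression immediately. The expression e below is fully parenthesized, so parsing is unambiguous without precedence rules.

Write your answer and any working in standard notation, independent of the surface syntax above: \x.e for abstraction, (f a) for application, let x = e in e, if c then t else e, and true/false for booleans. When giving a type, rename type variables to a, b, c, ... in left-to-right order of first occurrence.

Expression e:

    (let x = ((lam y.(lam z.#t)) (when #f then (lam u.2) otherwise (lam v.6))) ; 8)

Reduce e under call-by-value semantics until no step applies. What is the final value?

Answer: 8

Working:
step 0: (let x = ((\y.(\z.true)) (if false then (\u.2) else (\v.6))) in 8)
step 1: [if@0.1] (let x = ((\y.(\z.true)) (\v.6)) in 8)
step 2: [beta@0] (let x = (\z.true) in 8)
step 3: [let@root] 8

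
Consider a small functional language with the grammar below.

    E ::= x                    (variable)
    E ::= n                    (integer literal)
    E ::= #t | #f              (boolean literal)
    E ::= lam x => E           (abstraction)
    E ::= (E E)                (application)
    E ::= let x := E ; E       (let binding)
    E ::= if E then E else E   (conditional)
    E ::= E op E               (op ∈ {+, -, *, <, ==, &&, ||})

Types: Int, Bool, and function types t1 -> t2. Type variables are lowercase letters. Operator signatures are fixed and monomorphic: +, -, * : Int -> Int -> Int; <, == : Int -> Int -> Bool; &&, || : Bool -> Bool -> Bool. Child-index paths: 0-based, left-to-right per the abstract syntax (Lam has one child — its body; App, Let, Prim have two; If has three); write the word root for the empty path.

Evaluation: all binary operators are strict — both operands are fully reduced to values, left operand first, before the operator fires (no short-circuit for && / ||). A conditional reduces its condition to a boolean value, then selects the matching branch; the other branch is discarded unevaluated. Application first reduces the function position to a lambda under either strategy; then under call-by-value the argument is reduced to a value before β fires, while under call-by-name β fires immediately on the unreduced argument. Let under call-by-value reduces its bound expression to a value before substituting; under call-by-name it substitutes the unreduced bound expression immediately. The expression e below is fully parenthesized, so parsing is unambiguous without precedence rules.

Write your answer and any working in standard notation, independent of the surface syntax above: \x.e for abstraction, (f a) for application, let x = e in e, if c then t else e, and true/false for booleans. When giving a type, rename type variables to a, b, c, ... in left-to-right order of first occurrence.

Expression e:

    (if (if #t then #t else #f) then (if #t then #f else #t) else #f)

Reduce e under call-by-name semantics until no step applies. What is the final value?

Answer: false

Trace:
step 0: (if (if true then true else false) then (if true then false else true) else false)
step 1: [if@0] (if true then (if true then false else true) else false)
step 2: [if@root] (if true then false else true)
step 3: [if@root] false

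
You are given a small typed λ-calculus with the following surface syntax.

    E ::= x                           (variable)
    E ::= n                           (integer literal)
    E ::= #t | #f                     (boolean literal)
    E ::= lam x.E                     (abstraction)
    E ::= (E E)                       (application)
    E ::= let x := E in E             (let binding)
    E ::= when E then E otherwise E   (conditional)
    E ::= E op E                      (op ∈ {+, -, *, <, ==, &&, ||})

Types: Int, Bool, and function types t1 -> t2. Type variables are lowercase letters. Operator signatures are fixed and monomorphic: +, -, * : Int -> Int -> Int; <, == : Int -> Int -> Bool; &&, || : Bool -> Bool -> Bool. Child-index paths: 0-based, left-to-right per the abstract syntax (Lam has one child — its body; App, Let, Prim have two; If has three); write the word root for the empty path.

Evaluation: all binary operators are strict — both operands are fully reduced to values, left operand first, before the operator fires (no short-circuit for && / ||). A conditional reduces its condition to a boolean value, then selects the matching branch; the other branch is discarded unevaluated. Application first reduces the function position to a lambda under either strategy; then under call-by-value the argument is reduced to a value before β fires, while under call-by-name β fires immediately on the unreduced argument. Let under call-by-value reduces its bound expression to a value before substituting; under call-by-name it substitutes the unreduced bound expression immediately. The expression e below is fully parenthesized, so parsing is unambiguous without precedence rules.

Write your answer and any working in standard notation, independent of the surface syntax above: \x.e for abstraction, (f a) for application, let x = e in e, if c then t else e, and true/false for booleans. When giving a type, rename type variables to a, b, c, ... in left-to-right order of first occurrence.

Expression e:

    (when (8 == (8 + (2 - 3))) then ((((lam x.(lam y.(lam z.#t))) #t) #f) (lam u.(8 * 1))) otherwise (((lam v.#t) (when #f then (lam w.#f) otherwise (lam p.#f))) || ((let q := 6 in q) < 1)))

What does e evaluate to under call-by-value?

Answer: true

Derivation:
step 0: (if (8 == (8 + (2 - 3))) then ((((\x.(\y.(\z.true))) true) false) (\u.(8 * 1))) else (((\v.true) (if false then (\w.false) else (\p.false))) || ((let q = 6 in q) < 1)))
step 1: [delta@0.1.1] (if (8 == (8 + -1)) then ((((\x.(\y.(\z.true))) true) false) (\u.(8 * 1))) else (((\v.true) (if false then (\w.false) else (\p.false))) || ((let q = 6 in q) < 1)))
step 2: [delta@0.1] (if (8 == 7) then ((((\x.(\y.(\z.true))) true) false) (\u.(8 * 1))) else (((\v.true) (if false then (\w.false) else (\p.false))) || ((let q = 6 in q) < 1)))
step 3: [delta@0] (if false then ((((\x.(\y.(\z.true))) true) false) (\u.(8 * 1))) else (((\v.true) (if false then (\w.false) else (\p.false))) || ((let q = 6 in q) < 1)))
step 4: [if@root] (((\v.true) (if false then (\w.false) else (\p.false))) || ((let q = 6 in q) < 1))
step 5: [if@0.1] (((\v.true) (\p.false)) || ((let q = 6 in q) < 1))
step 6: [beta@0] (true || ((let q = 6 in q) < 1))
step 7: [let@1.0] (true || (6 < 1))
step 8: [delta@1] (true || false)
step 9: [delta@root] true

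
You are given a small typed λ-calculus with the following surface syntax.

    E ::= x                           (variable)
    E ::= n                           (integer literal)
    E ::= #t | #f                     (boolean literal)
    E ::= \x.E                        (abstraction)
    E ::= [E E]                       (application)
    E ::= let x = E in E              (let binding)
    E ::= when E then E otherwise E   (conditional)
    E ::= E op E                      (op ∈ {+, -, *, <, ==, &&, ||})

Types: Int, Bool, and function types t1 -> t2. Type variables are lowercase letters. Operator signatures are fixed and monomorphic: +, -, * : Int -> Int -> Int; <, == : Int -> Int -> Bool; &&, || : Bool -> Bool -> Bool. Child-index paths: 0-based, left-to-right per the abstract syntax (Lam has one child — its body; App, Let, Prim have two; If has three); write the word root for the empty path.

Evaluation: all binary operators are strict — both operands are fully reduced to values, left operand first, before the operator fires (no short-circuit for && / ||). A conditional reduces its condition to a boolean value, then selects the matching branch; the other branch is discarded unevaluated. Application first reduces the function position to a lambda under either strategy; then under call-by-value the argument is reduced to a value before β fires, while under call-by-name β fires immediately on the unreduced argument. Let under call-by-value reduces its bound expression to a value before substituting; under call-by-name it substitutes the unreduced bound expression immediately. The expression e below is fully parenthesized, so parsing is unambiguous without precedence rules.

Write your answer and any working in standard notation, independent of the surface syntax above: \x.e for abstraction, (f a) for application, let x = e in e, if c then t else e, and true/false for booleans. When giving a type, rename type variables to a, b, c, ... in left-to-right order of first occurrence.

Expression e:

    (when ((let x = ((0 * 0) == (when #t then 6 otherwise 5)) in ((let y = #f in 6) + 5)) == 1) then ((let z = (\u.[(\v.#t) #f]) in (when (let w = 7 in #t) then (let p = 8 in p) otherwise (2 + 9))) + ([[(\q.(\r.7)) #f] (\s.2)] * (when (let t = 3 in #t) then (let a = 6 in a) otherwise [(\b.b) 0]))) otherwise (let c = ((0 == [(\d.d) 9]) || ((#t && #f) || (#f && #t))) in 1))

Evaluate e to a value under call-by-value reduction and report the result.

Answer: 1

Trace:
step 0: (if ((let x = ((0 * 0) == (if true then 6 else 5)) in ((let y = false in 6) + 5)) == 1) then ((let z = (\u.((\v.true) false)) in (if (let w = 7 in true) then (let p = 8 in p) else (2 + 9))) + ((((\q.(\r.7)) false) (\s.2)) * (if (let t = 3 in true) then (let a = 6 in a) else ((\b.b) 0)))) else (let c = ((0 == ((\d.d) 9)) || ((true && false) || (false && true))) in 1))
step 1: [delta@0.0.0.0] (if ((let x = (0 == (if true then 6 else 5)) in ((let y = false in 6) + 5)) == 1) then ((let z = (\u.((\v.true) false)) in (if (let w = 7 in true) then (let p = 8 in p) else (2 + 9))) + ((((\q.(\r.7)) false) (\s.2)) * (if (let t = 3 in true) then (let a = 6 in a) else ((\b.b) 0)))) else (let c = ((0 == ((\d.d) 9)) || ((true && false) || (false && true))) in 1))
step 2: [if@0.0.0.1] (if ((let x = (0 == 6) in ((let y = false in 6) + 5)) == 1) then ((let z = (\u.((\v.true) false)) in (if (let w = 7 in true) then (let p = 8 in p) else (2 + 9))) + ((((\q.(\r.7)) false) (\s.2)) * (if (let t = 3 in true) then (let a = 6 in a) else ((\b.b) 0)))) else (let c = ((0 == ((\d.d) 9)) || ((true && false) || (false && true))) in 1))
step 3: [delta@0.0.0] (if ((let x = false in ((let y = false in 6) + 5)) == 1) then ((let z = (\u.((\v.true) false)) in (if (let w = 7 in true) then (let p = 8 in p) else (2 + 9))) + ((((\q.(\r.7)) false) (\s.2)) * (if (let t = 3 in true) then (let a = 6 in a) else ((\b.b) 0)))) else (let c = ((0 == ((\d.d) 9)) || ((true && false) || (false && true))) in 1))
step 4: [let@0.0] (if (((let y = false in 6) + 5) == 1) then ((let z = (\u.((\v.true) false)) in (if (let w = 7 in true) then (let p = 8 in p) else (2 + 9))) + ((((\q.(\r.7)) false) (\s.2)) * (if (let t = 3 in true) then (let a = 6 in a) else ((\b.b) 0)))) else (let c = ((0 == ((\d.d) 9)) || ((true && false) || (false && true))) in 1))
step 5: [let@0.0.0] (if ((6 + 5) == 1) then ((let z = (\u.((\v.true) false)) in (if (let w = 7 in true) then (let p = 8 in p) else (2 + 9))) + ((((\q.(\r.7)) false) (\s.2)) * (if (let t = 3 in true) then (let a = 6 in a) else ((\b.b) 0)))) else (let c = ((0 == ((\d.d) 9)) || ((true && false) || (false && true))) in 1))
step 6: [delta@0.0] (if (11 == 1) then ((let z = (\u.((\v.true) false)) in (if (let w = 7 in true) then (let p = 8 in p) else (2 + 9))) + ((((\q.(\r.7)) false) (\s.2)) * (if (let t = 3 in true) then (let a = 6 in a) else ((\b.b) 0)))) else (let c = ((0 == ((\d.d) 9)) || ((true && false) || (false && true))) in 1))
step 7: [delta@0] (if false then ((let z = (\u.((\v.true) false)) in (if (let w = 7 in true) then (let p = 8 in p) else (2 + 9))) + ((((\q.(\r.7)) false) (\s.2)) * (if (let t = 3 in true) then (let a = 6 in a) else ((\b.b) 0)))) else (let c = ((0 == ((\d.d) 9)) || ((true && false) || (false && true))) in 1))
step 8: [if@root] (let c = ((0 == ((\d.d) 9)) || ((true && false) || (false && true))) in 1)
step 9: [beta@0.0.1] (let c = ((0 == 9) || ((true && false) || (false && true))) in 1)
step 10: [delta@0.0] (let c = (false || ((true && false) || (false && true))) in 1)
step 11: [delta@0.1.0] (let c = (false || (false || (false && true))) in 1)
step 12: [delta@0.1.1] (let c = (false || (false || false)) in 1)
step 13: [delta@0.1] (let c = (false || false) in 1)
step 14: [delta@0] (let c = false in 1)
step 15: [let@root] 1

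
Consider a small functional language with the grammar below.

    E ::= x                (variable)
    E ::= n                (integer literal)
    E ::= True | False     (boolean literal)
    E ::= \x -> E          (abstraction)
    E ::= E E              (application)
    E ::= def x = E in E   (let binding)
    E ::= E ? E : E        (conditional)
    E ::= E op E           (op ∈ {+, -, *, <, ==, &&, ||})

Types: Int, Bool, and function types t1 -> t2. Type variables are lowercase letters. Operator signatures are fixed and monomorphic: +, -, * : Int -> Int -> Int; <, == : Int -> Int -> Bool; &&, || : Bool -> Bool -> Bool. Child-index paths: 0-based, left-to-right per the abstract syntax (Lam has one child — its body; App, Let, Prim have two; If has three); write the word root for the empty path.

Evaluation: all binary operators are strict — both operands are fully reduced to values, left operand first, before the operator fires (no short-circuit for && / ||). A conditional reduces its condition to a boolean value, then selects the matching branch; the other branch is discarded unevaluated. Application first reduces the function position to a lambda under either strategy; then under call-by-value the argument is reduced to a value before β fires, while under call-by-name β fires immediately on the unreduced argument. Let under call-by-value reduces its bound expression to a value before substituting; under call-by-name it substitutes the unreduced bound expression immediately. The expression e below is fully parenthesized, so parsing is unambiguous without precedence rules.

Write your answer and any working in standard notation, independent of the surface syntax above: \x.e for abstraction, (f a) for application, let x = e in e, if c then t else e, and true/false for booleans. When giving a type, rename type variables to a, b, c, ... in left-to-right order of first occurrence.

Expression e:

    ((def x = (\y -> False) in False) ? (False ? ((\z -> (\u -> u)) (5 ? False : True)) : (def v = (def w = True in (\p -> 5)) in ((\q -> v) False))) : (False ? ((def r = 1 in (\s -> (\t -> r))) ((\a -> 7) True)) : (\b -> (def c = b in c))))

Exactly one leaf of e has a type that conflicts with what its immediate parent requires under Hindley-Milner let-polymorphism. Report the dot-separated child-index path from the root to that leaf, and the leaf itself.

Answer: 1.1.1.0 : 5

Trace:
\y._ : a -> Bool
let x : forall. a -> Bool
  unify Bool ~ Bool
  unify Bool ~ Bool
u : c
\u._ : c -> c
\z._ : b -> c -> c
  unify Int ~ Bool
  FAIL: mismatch Int ~ Bool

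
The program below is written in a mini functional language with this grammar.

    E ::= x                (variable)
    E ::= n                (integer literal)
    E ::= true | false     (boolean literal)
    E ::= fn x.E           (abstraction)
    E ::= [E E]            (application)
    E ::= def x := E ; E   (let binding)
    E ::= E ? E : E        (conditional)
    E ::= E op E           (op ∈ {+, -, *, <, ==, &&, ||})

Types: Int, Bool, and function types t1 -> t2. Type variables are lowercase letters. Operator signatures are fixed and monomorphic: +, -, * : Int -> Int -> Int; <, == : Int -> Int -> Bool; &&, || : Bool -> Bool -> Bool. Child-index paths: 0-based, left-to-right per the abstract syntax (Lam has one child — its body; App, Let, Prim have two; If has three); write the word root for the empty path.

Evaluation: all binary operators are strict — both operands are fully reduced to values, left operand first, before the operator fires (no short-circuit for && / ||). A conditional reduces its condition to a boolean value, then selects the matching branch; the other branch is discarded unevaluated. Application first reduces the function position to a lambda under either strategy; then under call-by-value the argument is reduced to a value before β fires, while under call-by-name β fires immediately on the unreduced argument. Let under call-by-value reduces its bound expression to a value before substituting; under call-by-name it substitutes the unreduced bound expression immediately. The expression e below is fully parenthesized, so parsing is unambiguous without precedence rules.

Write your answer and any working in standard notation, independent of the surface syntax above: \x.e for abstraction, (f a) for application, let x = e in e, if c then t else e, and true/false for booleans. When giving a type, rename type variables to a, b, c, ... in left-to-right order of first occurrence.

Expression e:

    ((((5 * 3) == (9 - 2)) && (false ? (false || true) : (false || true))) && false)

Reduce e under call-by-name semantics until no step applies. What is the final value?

Working:
step 0: ((((5 * 3) == (9 - 2)) && (if false then (false || true) else (false || true))) && false)
step 1: [delta@0.0.0] (((15 == (9 - 2)) && (if false then (false || true) else (false || true))) && false)
step 2: [delta@0.0.1] (((15 == 7) && (if false then (false || true) else (false || true))) && false)
step 3: [delta@0.0] ((false && (if false then (false || true) else (false || true))) && false)
step 4: [if@0.1] ((false && (false || true)) && false)
step 5: [delta@0.1] ((false && true) && false)
step 6: [delta@0] (false && false)
step 7: [delta@root] false

Answer: false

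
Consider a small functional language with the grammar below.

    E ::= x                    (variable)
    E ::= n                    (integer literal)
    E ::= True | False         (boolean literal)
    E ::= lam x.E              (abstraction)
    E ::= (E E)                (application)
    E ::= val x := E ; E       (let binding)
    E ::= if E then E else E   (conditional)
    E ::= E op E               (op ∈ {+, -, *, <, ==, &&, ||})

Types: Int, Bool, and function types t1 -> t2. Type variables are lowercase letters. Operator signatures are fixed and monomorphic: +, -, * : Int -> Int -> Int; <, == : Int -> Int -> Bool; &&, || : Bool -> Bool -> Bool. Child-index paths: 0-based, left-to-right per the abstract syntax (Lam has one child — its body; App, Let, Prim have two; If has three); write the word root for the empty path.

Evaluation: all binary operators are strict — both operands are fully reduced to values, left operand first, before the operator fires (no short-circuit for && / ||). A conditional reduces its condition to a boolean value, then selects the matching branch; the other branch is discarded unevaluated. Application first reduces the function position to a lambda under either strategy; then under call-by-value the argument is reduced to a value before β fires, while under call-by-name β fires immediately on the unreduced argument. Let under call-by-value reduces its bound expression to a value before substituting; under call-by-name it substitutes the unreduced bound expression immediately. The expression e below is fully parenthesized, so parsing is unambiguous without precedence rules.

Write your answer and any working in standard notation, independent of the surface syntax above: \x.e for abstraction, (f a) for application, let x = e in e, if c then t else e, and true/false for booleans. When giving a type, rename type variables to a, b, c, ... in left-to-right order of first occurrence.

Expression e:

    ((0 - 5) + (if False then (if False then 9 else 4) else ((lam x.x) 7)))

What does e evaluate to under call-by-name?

Derivation:
step 0: ((0 - 5) + (if false then (if false then 9 else 4) else ((\x.x) 7)))
step 1: [delta@0] (-5 + (if false then (if false then 9 else 4) else ((\x.x) 7)))
step 2: [if@1] (-5 + ((\x.x) 7))
step 3: [beta@1] (-5 + 7)
step 4: [delta@root] 2

Answer: 2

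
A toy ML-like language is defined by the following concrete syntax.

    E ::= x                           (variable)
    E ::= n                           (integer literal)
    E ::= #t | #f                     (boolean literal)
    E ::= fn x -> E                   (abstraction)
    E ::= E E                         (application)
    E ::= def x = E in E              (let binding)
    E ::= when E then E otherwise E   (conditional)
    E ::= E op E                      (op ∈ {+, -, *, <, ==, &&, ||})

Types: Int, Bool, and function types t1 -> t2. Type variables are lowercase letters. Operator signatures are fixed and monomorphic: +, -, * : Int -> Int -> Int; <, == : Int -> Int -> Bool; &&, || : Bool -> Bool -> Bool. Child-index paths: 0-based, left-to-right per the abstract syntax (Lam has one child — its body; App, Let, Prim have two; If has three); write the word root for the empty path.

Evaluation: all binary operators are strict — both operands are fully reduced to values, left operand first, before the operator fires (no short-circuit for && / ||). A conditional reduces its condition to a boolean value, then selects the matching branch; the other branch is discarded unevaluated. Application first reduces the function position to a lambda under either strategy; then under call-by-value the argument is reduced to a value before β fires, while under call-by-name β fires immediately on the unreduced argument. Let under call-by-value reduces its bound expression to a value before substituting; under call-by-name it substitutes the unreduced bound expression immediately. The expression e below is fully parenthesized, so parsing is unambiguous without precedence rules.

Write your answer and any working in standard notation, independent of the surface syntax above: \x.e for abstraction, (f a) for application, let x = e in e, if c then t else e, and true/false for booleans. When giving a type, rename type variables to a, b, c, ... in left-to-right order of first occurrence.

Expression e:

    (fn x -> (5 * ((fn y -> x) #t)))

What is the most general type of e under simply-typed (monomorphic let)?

Working:
  unify Int ~ Int
x : a
\y._ : b -> a
  unify b -> a ~ Bool -> c
  unify b ~ Bool
  unify a ~ c
_ _ : c
  unify c ~ Int
\x._ : Int -> Int

Answer: Int -> Int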